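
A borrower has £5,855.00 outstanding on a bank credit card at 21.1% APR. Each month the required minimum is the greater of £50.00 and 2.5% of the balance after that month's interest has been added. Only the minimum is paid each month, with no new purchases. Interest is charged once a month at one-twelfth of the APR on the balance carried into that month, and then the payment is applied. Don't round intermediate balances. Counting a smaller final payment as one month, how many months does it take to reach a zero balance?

Monthly rate r = 21.1%/12 = 1.75833% = 0.0175833.
While 2.5% of the post-interest balance exceeds £50.00, each month B ← (B·(1+r))·(1 − 0.025), i.e. B shrinks by the factor (1+r)·0.975 = 0.99214.
This holds for months 1–139. Entering month 140 the balance is £1,956.12; 2.5% of the post-interest balance is now below £50.00, so the flat £50.00 minimum applies from here.
From month 140 a fixed £50.00 at rate r clears £1,956.12 in 67 more payments. Total: 139 + 67 = 206 months.

206 months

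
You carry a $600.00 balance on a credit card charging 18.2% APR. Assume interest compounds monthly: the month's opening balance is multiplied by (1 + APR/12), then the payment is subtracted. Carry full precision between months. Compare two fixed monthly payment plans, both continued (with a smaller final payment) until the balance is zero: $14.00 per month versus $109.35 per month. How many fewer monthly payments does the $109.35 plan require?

Monthly rate r = 18.2%/12 = 1.51667% = 0.0151667.
At $14.00/mo: n = ⌈−ln(1 − rB₀/P)/ln(1+r)⌉ = 70 payments (last $10.42); total interest = total paid − $600.00 = $376.42.
At $109.35/mo: 6 payments (last $84.58); total interest $31.33.
Payments saved = 70 − 6 = 64.

64 fewer payments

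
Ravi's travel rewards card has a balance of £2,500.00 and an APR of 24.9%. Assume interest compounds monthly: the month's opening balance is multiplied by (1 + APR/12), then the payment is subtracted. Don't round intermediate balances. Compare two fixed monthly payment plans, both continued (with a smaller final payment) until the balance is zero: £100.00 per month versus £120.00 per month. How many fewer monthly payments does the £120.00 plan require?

Monthly rate r = 24.9%/12 = 2.075% = 0.02075.
At £100.00/mo: n = ⌈−ln(1 − rB₀/P)/ln(1+r)⌉ = 36 payments (last £61.35); total interest = total paid − £2,500.00 = £1,061.35.
At £120.00/mo: 28 payments (last £68.26); total interest £808.26.
Payments saved = 36 − 28 = 8.

8 fewer payments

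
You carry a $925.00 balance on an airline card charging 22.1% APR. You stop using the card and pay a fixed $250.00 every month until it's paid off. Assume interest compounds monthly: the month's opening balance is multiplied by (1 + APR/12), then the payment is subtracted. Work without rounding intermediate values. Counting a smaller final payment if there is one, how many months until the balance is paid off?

4 payments

Monthly rate r = 22.1%/12 = 1.84167% = 0.0184167.
Recurrence: B ← B·(1+r) − $250.00.
Month 1: interest $17.04; balance after payment $692.04.
Month 2: interest $12.74; balance after payment $454.78.
Month 3: interest $8.38; balance after payment $213.16.
Month 4: interest $3.93; balance after payment $0.00.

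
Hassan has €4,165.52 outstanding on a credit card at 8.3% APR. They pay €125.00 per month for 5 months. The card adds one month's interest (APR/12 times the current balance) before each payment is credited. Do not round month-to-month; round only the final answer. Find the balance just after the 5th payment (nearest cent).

€3,677.88

Monthly rate r = 8.3%/12 = 0.691667% = 0.00691667.
Each month: B ← B·(1+r) − €125.00.
Month 1: interest €28.81; balance after payment €4,069.33.
Month 2: interest €28.15; balance after payment €3,972.48.
Month 3: interest €27.48; balance after payment €3,874.95.
Month 4: interest €26.80; balance after payment €3,776.76.
Month 5: interest €26.12; balance after payment €3,677.88.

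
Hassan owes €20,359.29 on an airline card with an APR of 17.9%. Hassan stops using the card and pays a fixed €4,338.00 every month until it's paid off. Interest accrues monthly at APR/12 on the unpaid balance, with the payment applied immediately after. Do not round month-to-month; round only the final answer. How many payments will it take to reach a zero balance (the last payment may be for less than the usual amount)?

5 months

Monthly rate r = 17.9%/12 = 1.49167% = 0.0149167.
Recurrence: B ← B·(1+r) − €4,338.00.
Month 1: interest €303.69; balance after payment €16,324.98.
Month 2: interest €243.51; balance after payment €12,230.50.
Month 3: interest €182.44; balance after payment €8,074.94.
Month 4: interest €120.45; balance after payment €3,857.39.
Month 5: interest €57.54; balance after payment €0.00.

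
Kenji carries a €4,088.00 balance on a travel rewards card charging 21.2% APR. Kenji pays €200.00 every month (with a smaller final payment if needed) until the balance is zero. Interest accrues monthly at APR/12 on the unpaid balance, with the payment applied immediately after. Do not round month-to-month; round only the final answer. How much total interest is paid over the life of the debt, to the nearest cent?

Monthly rate r = 21.2%/12 = 1.76667% = 0.0176667.
Payoff takes n = ⌈−ln(1 − rB₀/P)/ln(1+r)⌉ = ⌈25.583⌉ = 26 payments; the last is €117.00.
Total paid = 25·€200.00 + €117.00 = €5,117.00.
Total interest = total paid − principal = €5,117.00 − €4,088.00 = €1,029.00.

€1,029.00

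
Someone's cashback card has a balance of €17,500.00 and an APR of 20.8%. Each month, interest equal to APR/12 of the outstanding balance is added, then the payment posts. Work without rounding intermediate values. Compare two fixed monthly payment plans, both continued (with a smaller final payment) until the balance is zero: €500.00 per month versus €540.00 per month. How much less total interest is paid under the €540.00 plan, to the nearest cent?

€1,228.37

Monthly rate r = 20.8%/12 = 1.73333% = 0.0173333.
At €500.00/mo: n = ⌈−ln(1 − rB₀/P)/ln(1+r)⌉ = 55 payments (last €149.79); total interest = total paid − €17,500.00 = €9,649.79.
At €540.00/mo: 49 payments (last €1.42); total interest €8,421.42.
Interest saved = €9,649.79 − €8,421.42 = €1,228.37.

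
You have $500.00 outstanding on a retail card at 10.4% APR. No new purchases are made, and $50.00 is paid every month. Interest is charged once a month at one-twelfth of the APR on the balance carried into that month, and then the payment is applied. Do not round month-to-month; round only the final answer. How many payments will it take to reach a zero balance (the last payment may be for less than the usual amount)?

Monthly rate r = 10.4%/12 = 0.866667% = 0.00866667.
Recurrence: B ← B·(1+r) − $50.00.
Month 1: interest $4.33; balance after payment $454.33.
Month 2: interest $3.94; balance after payment $408.27.
Closed form: n = −ln(1 − rB₀/P)/ln(1+r) = −ln(0.91333)/ln(1.00867) ≈ 10.505, so the balance reaches zero during payment 11.

11 months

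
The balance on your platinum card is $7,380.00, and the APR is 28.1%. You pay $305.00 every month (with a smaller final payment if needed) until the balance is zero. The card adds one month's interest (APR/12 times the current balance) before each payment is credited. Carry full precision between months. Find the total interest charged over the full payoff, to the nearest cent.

$3,637.64

Monthly rate r = 28.1%/12 = 2.34167% = 0.0234167.
Payoff takes n = ⌈−ln(1 − rB₀/P)/ln(1+r)⌉ = ⌈36.122⌉ = 37 payments; the last is $37.64.
Total paid = 36·$305.00 + $37.64 = $11,017.64.
Total interest = total paid − principal = $11,017.64 − $7,380.00 = $3,637.64.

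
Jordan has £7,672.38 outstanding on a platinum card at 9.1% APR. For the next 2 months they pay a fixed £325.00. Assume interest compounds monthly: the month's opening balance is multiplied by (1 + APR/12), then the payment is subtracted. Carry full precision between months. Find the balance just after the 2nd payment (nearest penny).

Monthly rate r = 9.1%/12 = 0.758333% = 0.00758333.
Each month: B ← B·(1+r) − £325.00.
Month 1: interest £58.18; balance after payment £7,405.56.
Month 2: interest £56.16; balance after payment £7,136.72.

£7,136.72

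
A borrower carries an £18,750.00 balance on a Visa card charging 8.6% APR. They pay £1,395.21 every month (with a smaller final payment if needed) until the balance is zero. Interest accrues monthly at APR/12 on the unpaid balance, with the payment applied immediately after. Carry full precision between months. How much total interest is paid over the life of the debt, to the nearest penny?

£1,036.74

Monthly rate r = 8.6%/12 = 0.716667% = 0.00716667.
Payoff takes n = ⌈−ln(1 − rB₀/P)/ln(1+r)⌉ = ⌈14.181⌉ = 15 payments; the last is £253.80.
Total paid = 14·£1,395.21 + £253.80 = £19,786.74.
Total interest = total paid − principal = £19,786.74 − £18,750.00 = £1,036.74.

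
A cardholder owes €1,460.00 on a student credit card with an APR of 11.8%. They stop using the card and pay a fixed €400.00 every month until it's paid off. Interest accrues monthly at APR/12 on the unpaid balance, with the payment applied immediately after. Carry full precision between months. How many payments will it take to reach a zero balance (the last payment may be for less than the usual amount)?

4 months

Monthly rate r = 11.8%/12 = 0.983333% = 0.00983333.
Recurrence: B ← B·(1+r) − €400.00.
Month 1: interest €14.36; balance after payment €1,074.36.
Month 2: interest €10.56; balance after payment €684.92.
Month 3: interest €6.74; balance after payment €291.66.
Month 4: interest €2.87; balance after payment €0.00.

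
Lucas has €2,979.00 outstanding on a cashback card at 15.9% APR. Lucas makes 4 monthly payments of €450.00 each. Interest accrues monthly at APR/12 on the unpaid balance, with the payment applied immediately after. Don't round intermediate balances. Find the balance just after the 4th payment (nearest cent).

Monthly rate r = 15.9%/12 = 1.325% = 0.01325.
Each month: B ← B·(1+r) − €450.00.
Month 1: interest €39.47; balance after payment €2,568.47.
Month 2: interest €34.03; balance after payment €2,152.50.
Month 3: interest €28.52; balance after payment €1,731.02.
Month 4: interest €22.94; balance after payment €1,303.96.

€1,303.96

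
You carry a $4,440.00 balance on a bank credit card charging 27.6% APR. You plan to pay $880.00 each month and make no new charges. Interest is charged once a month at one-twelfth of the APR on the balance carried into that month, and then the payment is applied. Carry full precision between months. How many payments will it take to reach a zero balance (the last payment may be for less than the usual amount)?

Monthly rate r = 27.6%/12 = 2.3% = 0.023.
Recurrence: B ← B·(1+r) − $880.00.
Month 1: interest $102.12; balance after payment $3,662.12.
Month 2: interest $84.23; balance after payment $2,866.35.
Month 3: interest $65.93; balance after payment $2,052.27.
Month 4: interest $47.20; balance after payment $1,219.48.
Month 5: interest $28.05; balance after payment $367.53.
Month 6: interest $8.45; balance after payment $0.00.

6 months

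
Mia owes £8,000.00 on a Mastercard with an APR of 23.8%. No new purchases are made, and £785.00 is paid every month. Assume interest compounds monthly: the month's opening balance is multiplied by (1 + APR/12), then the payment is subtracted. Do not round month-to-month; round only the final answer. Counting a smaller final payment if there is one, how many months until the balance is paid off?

Monthly rate r = 23.8%/12 = 1.98333% = 0.0198333.
Recurrence: B ← B·(1+r) − £785.00.
Month 1: interest £158.67; balance after payment £7,373.67.
Month 2: interest £146.24; balance after payment £6,734.91.
Closed form: n = −ln(1 − rB₀/P)/ln(1+r) = −ln(0.79788)/ln(1.01983) ≈ 11.497, so the balance reaches zero during payment 12.

12 payments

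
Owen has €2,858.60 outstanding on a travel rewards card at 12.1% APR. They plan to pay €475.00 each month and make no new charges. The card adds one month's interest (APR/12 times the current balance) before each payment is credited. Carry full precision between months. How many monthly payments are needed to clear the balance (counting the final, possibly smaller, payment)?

7 payments

Monthly rate r = 12.1%/12 = 1.00833% = 0.0100833.
Recurrence: B ← B·(1+r) − €475.00.
Month 1: interest €28.82; balance after payment €2,412.42.
Month 2: interest €24.33; balance after payment €1,961.75.
Closed form: n = −ln(1 − rB₀/P)/ln(1+r) = −ln(0.93932)/ln(1.01008) ≈ 6.240, so the balance reaches zero during payment 7.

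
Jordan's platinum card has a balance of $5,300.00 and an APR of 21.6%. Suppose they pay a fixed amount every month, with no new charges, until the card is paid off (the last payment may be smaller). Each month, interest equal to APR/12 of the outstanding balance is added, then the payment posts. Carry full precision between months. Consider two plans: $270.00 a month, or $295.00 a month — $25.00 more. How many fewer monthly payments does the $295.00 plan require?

Monthly rate r = 21.6%/12 = 1.8% = 0.018.
At $270.00/mo: n = ⌈−ln(1 − rB₀/P)/ln(1+r)⌉ = 25 payments (last $118.13); total interest = total paid − $5,300.00 = $1,298.13.
At $295.00/mo: 22 payments (last $265.17); total interest $1,160.17.
Payments saved = 25 − 22 = 3.

3 fewer payments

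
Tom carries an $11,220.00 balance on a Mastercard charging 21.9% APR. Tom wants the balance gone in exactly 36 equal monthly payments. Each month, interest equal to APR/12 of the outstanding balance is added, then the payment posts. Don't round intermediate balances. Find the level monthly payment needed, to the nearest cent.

$427.92

Monthly rate r = 21.9%/12 = 1.825% = 0.01825.
Level-payment amortization: P = B₀·r / (1 − (1+r)^(−n)) = 11220.00·0.01825 / (1 − 1.01825^(−36)).
Denominator 1 − (1+r)^(−36) = 0.478516076.
P = 204.765 / 0.478516076 ≈ 427.92.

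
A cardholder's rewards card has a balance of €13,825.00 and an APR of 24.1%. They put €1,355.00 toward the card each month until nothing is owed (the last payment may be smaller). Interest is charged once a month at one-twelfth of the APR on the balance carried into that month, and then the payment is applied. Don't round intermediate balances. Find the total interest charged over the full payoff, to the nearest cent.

€1,803.74

Monthly rate r = 24.1%/12 = 2.00833% = 0.0200833.
Payoff takes n = ⌈−ln(1 − rB₀/P)/ln(1+r)⌉ = ⌈11.532⌉ = 12 payments; the last is €723.74.
Total paid = 11·€1,355.00 + €723.74 = €15,628.74.
Total interest = total paid − principal = €15,628.74 − €13,825.00 = €1,803.74.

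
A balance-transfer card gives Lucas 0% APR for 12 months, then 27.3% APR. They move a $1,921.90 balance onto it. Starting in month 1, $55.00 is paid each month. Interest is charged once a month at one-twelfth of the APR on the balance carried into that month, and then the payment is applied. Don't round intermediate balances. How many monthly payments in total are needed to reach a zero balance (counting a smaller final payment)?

Promo months 1–12 at r₀ = 0%/12 = 0; months 13+ at r₁ = 27.3%/12 = 0.02275.
After month 12 (no interest yet): B = $1,921.90 − 12·$55.00 = $1,261.90.
Then at r₁ with $55.00/mo: n₂ = −ln(1 − r₁·B/P)/ln(1+r₁) ≈ 32.81 → 33 more payments.

45 payments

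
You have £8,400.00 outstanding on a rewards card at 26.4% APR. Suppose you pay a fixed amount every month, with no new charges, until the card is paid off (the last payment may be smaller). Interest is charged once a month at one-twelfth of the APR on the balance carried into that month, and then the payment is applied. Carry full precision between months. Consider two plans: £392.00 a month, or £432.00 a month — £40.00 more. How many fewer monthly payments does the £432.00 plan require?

Monthly rate r = 26.4%/12 = 2.2% = 0.022.
At £392.00/mo: n = ⌈−ln(1 − rB₀/P)/ln(1+r)⌉ = 30 payments (last £117.87); total interest = total paid − £8,400.00 = £3,085.87.
At £432.00/mo: 26 payments (last £282.77); total interest £2,682.77.
Payments saved = 30 − 26 = 4.

4 fewer payments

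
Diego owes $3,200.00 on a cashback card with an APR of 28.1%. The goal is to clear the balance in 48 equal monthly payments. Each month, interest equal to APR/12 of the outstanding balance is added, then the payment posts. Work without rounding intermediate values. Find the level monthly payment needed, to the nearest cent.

$111.71

Monthly rate r = 28.1%/12 = 2.34167% = 0.0234167.
Level-payment amortization: P = B₀·r / (1 − (1+r)^(−n)) = 3200.00·0.0234167 / (1 − 1.02342^(−48)).
Denominator 1 − (1+r)^(−48) = 0.670784174.
P = 74.9333 / 0.670784174 ≈ 111.71.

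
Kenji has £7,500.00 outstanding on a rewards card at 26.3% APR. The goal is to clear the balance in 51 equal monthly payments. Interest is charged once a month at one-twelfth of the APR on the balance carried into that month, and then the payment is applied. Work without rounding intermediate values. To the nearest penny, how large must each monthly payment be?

£245.70

Monthly rate r = 26.3%/12 = 2.19167% = 0.0219167.
Level-payment amortization: P = B₀·r / (1 − (1+r)^(−n)) = 7500.00·0.0219167 / (1 − 1.02192^(−51)).
Denominator 1 − (1+r)^(−51) = 0.669013404.
P = 164.375 / 0.669013404 ≈ 245.70.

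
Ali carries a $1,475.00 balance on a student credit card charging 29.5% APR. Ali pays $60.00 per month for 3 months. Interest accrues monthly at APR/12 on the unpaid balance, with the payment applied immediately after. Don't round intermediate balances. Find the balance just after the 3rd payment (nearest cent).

$1,402.02

Monthly rate r = 29.5%/12 = 2.45833% = 0.0245833.
Each month: B ← B·(1+r) − $60.00.
Month 1: interest $36.26; balance after payment $1,451.26.
Month 2: interest $35.68; balance after payment $1,426.94.
Month 3: interest $35.08; balance after payment $1,402.02.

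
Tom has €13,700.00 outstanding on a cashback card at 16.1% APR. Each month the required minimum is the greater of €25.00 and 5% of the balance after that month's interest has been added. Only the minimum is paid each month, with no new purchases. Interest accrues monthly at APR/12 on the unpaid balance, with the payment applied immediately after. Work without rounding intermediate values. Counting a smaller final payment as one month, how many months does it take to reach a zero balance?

111 months

Monthly rate r = 16.1%/12 = 1.34167% = 0.0134167.
While 5% of the post-interest balance exceeds €25.00, each month B ← (B·(1+r))·(1 − 0.05), i.e. B shrinks by the factor (1+r)·0.95 = 0.96275.
This holds for months 1–88. Entering month 89 the balance is €485.00; 5% of the post-interest balance is now below €25.00, so the flat €25.00 minimum applies from here.
From month 89 a fixed €25.00 at rate r clears €485.00 in 23 more payments. Total: 88 + 23 = 111 months.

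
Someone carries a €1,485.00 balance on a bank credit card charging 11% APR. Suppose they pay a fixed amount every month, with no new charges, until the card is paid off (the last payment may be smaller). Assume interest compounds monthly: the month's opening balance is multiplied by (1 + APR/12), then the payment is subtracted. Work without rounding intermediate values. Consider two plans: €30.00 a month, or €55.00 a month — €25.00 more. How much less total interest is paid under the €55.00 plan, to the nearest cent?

€274.06

Monthly rate r = 11%/12 = 0.916667% = 0.00916667.
At €30.00/mo: n = ⌈−ln(1 − rB₀/P)/ln(1+r)⌉ = 67 payments (last €8.03); total interest = total paid − €1,485.00 = €503.03.
At €55.00/mo: 32 payments (last €8.97); total interest €228.97.
Interest saved = €503.03 − €228.97 = €274.06.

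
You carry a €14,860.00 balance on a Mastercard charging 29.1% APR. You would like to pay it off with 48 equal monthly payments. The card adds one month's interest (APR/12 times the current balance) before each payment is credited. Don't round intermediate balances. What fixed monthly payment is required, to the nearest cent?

€527.30

Monthly rate r = 29.1%/12 = 2.425% = 0.02425.
Level-payment amortization: P = B₀·r / (1 − (1+r)^(−n)) = 14860.00·0.02425 / (1 − 1.02425^(−48)).
Denominator 1 − (1+r)^(−48) = 0.683398248.
P = 360.355 / 0.683398248 ≈ 527.30.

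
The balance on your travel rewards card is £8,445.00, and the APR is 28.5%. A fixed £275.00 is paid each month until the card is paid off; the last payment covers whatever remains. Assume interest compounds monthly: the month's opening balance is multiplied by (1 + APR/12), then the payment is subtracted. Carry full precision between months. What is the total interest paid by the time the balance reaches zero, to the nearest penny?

Monthly rate r = 28.5%/12 = 2.375% = 0.02375.
Payoff takes n = ⌈−ln(1 − rB₀/P)/ln(1+r)⌉ = ⌈55.678⌉ = 56 payments; the last is £187.17.
Total paid = 55·£275.00 + £187.17 = £15,312.17.
Total interest = total paid − principal = £15,312.17 − £8,445.00 = £6,867.17.

£6,867.17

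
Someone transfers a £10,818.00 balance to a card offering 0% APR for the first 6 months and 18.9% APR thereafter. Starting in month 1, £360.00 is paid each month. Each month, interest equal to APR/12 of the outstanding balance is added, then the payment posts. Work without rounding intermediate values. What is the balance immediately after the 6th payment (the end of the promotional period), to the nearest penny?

£8,658.00

Promo months 1–6 at r₀ = 0%/12 = 0; months 7+ at r₁ = 18.9%/12 = 0.01575.
After month 6 (no interest yet): B = £10,818.00 − 6·£360.00 = £8,658.00.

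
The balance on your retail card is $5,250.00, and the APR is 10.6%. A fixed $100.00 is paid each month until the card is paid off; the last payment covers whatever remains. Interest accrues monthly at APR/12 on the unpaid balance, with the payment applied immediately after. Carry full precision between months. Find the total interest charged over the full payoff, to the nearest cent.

Monthly rate r = 10.6%/12 = 0.883333% = 0.00883333.
Payoff takes n = ⌈−ln(1 − rB₀/P)/ln(1+r)⌉ = ⌈70.857⌉ = 71 payments; the last is $85.75.
Total paid = 70·$100.00 + $85.75 = $7,085.75.
Total interest = total paid − principal = $7,085.75 − $5,250.00 = $1,835.75.

$1,835.75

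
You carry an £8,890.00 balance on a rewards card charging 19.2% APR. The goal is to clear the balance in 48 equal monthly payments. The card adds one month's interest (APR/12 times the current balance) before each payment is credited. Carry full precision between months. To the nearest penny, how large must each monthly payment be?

£266.75

Monthly rate r = 19.2%/12 = 1.6% = 0.016.
Level-payment amortization: P = B₀·r / (1 − (1+r)^(−n)) = 8890.00·0.016 / (1 − 1.016^(−48)).
Denominator 1 − (1+r)^(−48) = 0.533230986.
P = 142.24 / 0.533230986 ≈ 266.75.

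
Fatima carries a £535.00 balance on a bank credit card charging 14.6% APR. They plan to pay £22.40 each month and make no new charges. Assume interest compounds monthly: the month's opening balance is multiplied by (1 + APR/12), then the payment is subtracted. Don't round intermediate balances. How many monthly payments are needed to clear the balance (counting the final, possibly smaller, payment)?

Monthly rate r = 14.6%/12 = 1.21667% = 0.0121667.
Recurrence: B ← B·(1+r) − £22.40.
Month 1: interest £6.51; balance after payment £519.11.
Month 2: interest £6.32; balance after payment £503.02.
Closed form: n = −ln(1 − rB₀/P)/ln(1+r) = −ln(0.70941)/ln(1.01217) ≈ 28.389, so the balance reaches zero during payment 29.

29 months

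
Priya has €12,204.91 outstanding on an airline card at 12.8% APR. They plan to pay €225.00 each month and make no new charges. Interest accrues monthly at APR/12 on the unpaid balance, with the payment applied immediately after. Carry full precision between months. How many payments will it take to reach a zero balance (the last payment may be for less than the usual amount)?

82 payments

Monthly rate r = 12.8%/12 = 1.06667% = 0.0106667.
Recurrence: B ← B·(1+r) − €225.00.
Month 1: interest €130.19; balance after payment €12,110.10.
Month 2: interest €129.17; balance after payment €12,014.27.
Closed form: n = −ln(1 − rB₀/P)/ln(1+r) = −ln(0.4214)/ln(1.01067) ≈ 81.448, so the balance reaches zero during payment 82.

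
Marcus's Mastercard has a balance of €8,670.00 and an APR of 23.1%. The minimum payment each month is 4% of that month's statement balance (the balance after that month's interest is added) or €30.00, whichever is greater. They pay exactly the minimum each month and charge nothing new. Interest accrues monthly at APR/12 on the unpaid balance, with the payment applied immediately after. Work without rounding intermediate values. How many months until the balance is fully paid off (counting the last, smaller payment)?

147 months

Monthly rate r = 23.1%/12 = 1.925% = 0.01925.
While 4% of the post-interest balance exceeds €30.00, each month B ← (B·(1+r))·(1 − 0.04), i.e. B shrinks by the factor (1+r)·0.96 = 0.97848.
This holds for months 1–114. Entering month 115 the balance is €726.01; 4% of the post-interest balance is now below €30.00, so the flat €30.00 minimum applies from here.
From month 115 a fixed €30.00 at rate r clears €726.01 in 33 more payments. Total: 114 + 33 = 147 months.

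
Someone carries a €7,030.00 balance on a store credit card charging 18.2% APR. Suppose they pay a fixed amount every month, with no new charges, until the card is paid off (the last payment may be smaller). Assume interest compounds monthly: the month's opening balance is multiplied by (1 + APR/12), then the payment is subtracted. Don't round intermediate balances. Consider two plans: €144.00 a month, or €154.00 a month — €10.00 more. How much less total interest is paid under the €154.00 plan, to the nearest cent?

Monthly rate r = 18.2%/12 = 1.51667% = 0.0151667.
At €144.00/mo: n = ⌈−ln(1 − rB₀/P)/ln(1+r)⌉ = 90 payments (last €86.57); total interest = total paid − €7,030.00 = €5,872.57.
At €154.00/mo: 79 payments (last €48.01); total interest €5,030.01.
Interest saved = €5,872.57 − €5,030.01 = €842.56.

€842.56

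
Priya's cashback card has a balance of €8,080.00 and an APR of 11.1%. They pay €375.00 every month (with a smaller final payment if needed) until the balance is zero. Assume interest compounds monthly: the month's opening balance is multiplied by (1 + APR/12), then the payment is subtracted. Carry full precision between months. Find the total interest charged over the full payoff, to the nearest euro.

€973

Monthly rate r = 11.1%/12 = 0.925% = 0.00925.
Payoff takes n = ⌈−ln(1 − rB₀/P)/ln(1+r)⌉ = ⌈24.141⌉ = 25 payments; the last is €53.06.
Total paid = 24·€375.00 + €53.06 = €9,053.06.
Total interest = total paid − principal = €9,053.06 − €8,080.00 = €973.06.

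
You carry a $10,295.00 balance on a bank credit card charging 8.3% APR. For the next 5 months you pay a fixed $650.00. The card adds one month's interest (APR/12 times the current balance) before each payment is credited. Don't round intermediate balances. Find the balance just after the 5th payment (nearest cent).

Monthly rate r = 8.3%/12 = 0.691667% = 0.00691667.
Each month: B ← B·(1+r) − $650.00.
Month 1: interest $71.21; balance after payment $9,716.21.
Month 2: interest $67.20; balance after payment $9,133.41.
Month 3: interest $63.17; balance after payment $8,546.58.
Month 4: interest $59.11; balance after payment $7,955.70.
Month 5: interest $55.03; balance after payment $7,360.72.

$7,360.72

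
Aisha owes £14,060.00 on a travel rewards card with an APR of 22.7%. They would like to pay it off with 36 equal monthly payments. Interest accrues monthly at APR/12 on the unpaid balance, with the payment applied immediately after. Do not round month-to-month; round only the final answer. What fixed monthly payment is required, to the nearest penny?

Monthly rate r = 22.7%/12 = 1.89167% = 0.0189167.
Level-payment amortization: P = B₀·r / (1 − (1+r)^(−n)) = 14060.00·0.0189167 / (1 − 1.01892^(−36)).
Denominator 1 − (1+r)^(−36) = 0.490659725.
P = 265.968 / 0.490659725 ≈ 542.06.

£542.06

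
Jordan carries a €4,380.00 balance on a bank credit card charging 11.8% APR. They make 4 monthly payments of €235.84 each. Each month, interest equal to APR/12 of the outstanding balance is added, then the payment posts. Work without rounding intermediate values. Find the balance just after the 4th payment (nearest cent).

€3,597.47

Monthly rate r = 11.8%/12 = 0.983333% = 0.00983333.
Each month: B ← B·(1+r) − €235.84.
Month 1: interest €43.07; balance after payment €4,187.23.
Month 2: interest €41.17; balance after payment €3,992.56.
Month 3: interest €39.26; balance after payment €3,795.98.
Month 4: interest €37.33; balance after payment €3,597.47.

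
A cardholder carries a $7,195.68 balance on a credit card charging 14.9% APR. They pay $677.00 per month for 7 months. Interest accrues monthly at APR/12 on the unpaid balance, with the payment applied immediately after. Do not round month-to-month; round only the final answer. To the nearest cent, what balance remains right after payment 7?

Monthly rate r = 14.9%/12 = 1.24167% = 0.0124167.
Each month: B ← B·(1+r) − $677.00.
Month 1: interest $89.35; balance after payment $6,608.03.
Month 2: interest $82.05; balance after payment $6,013.08.
Month 3: interest $74.66; balance after payment $5,410.74.
Month 4: interest $67.18; balance after payment $4,800.92.
Month 5: interest $59.61; balance after payment $4,183.53.
Month 6: interest $51.95; balance after payment $3,558.48.
Month 7: interest $44.18; balance after payment $2,925.66.

$2,925.66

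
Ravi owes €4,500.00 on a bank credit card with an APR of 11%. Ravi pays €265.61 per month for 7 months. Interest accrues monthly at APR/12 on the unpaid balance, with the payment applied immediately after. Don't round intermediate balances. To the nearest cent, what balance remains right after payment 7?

Monthly rate r = 11%/12 = 0.916667% = 0.00916667.
Each month: B ← B·(1+r) − €265.61.
Month 1: interest €41.25; balance after payment €4,275.64.
Month 2: interest €39.19; balance after payment €4,049.22.
Month 3: interest €37.12; balance after payment €3,820.73.
Month 4: interest €35.02; balance after payment €3,590.14.
Month 5: interest €32.91; balance after payment €3,357.44.
Month 6: interest €30.78; balance after payment €3,122.61.
Month 7: interest €28.62; balance after payment €2,885.62.

€2,885.62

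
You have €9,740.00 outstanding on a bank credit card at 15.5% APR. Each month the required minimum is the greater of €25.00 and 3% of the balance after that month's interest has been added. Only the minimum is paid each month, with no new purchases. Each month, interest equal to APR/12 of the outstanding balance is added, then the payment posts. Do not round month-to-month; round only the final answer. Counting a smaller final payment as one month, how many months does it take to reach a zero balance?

184 months

Monthly rate r = 15.5%/12 = 1.29167% = 0.0129167.
While 3% of the post-interest balance exceeds €25.00, each month B ← (B·(1+r))·(1 − 0.03), i.e. B shrinks by the factor (1+r)·0.97 = 0.98253.
This holds for months 1–141. Entering month 142 the balance is €811.46; 3% of the post-interest balance is now below €25.00, so the flat €25.00 minimum applies from here.
From month 142 a fixed €25.00 at rate r clears €811.46 in 43 more payments. Total: 141 + 43 = 184 months.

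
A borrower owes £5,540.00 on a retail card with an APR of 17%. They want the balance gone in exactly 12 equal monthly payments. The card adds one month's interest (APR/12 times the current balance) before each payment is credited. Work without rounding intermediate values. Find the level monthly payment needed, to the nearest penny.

£505.27

Monthly rate r = 17%/12 = 1.41667% = 0.0141667.
Level-payment amortization: P = B₀·r / (1 − (1+r)^(−n)) = 5540.00·0.0141667 / (1 − 1.01417^(−12)).
Denominator 1 − (1+r)^(−12) = 0.155328164.
P = 78.4833 / 0.155328164 ≈ 505.27.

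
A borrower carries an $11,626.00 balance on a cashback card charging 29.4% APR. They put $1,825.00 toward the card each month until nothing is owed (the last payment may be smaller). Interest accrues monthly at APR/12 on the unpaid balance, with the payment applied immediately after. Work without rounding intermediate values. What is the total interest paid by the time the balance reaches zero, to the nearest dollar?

Monthly rate r = 29.4%/12 = 2.45% = 0.0245.
Payoff takes n = ⌈−ln(1 − rB₀/P)/ln(1+r)⌉ = ⌈7.011⌉ = 8 payments; the last is $19.76.
Total paid = 7·$1,825.00 + $19.76 = $12,794.76.
Total interest = total paid − principal = $12,794.76 − $11,626.00 = $1,168.76.

$1,169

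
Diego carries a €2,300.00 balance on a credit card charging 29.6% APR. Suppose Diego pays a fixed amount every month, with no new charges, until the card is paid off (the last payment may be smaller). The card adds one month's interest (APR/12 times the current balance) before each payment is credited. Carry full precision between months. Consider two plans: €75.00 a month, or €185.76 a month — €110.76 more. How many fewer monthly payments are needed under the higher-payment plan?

Monthly rate r = 29.6%/12 = 2.46667% = 0.0246667.
At €75.00/mo: n = ⌈−ln(1 − rB₀/P)/ln(1+r)⌉ = 58 payments (last €72.27); total interest = total paid − €2,300.00 = €2,047.27.
At €185.76/mo: 15 payments (last €177.67); total interest €478.31.
Payments saved = 58 − 15 = 43.

43 fewer payments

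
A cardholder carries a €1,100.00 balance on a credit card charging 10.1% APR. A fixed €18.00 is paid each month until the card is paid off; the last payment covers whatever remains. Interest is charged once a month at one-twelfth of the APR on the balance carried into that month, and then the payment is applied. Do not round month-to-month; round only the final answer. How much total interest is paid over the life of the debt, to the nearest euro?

€451

Monthly rate r = 10.1%/12 = 0.841667% = 0.00841667.
Payoff takes n = ⌈−ln(1 − rB₀/P)/ln(1+r)⌉ = ⌈86.175⌉ = 87 payments; the last is €3.16.
Total paid = 86·€18.00 + €3.16 = €1,551.16.
Total interest = total paid − principal = €1,551.16 − €1,100.00 = €451.16.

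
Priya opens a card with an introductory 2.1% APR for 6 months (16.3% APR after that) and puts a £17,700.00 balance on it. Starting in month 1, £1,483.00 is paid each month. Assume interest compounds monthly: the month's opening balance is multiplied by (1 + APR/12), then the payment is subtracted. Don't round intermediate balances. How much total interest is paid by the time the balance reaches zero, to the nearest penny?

Promo months 1–6 at r₀ = 2.1%/12 = 0.00175; months 7+ at r₁ = 16.3%/12 = 0.0135833.
After month 6: iterate B ← B·(1+r₀) − £1,483.00 for 6 months → £8,949.65.
Then at r₁ with £1,483.00/mo: n₂ = −ln(1 − r₁·B/P)/ln(1+r₁) ≈ 6.34 → 7 more payments.
Total paid = 12·£1,483.00 + £505.35 = £18,301.35; interest = £18,301.35 − £17,700.00 = £601.35.

£601.35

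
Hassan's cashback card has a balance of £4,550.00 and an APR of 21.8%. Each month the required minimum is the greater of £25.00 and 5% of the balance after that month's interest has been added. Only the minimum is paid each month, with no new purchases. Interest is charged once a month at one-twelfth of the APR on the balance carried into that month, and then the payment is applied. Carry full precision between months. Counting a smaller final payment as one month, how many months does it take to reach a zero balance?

Monthly rate r = 21.8%/12 = 1.81667% = 0.0181667.
While 5% of the post-interest balance exceeds £25.00, each month B ← (B·(1+r))·(1 − 0.05), i.e. B shrinks by the factor (1+r)·0.95 = 0.96726.
This holds for months 1–67. Entering month 68 the balance is £489.05; 5% of the post-interest balance is now below £25.00, so the flat £25.00 minimum applies from here.
From month 68 a fixed £25.00 at rate r clears £489.05 in 25 more payments. Total: 67 + 25 = 92 months.

92 months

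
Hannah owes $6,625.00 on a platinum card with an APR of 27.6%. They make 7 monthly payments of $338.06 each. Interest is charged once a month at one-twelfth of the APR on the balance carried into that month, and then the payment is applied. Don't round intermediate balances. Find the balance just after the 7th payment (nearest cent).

$5,232.00

Monthly rate r = 27.6%/12 = 2.3% = 0.023.
Each month: B ← B·(1+r) − $338.06.
Month 1: interest $152.38; balance after payment $6,439.31.
Month 2: interest $148.10; balance after payment $6,249.36.
Month 3: interest $143.74; balance after payment $6,055.03.
Month 4: interest $139.27; balance after payment $5,856.24.
Month 5: interest $134.69; balance after payment $5,652.87.
Month 6: interest $130.02; balance after payment $5,444.83.
Month 7: interest $125.23; balance after payment $5,232.00.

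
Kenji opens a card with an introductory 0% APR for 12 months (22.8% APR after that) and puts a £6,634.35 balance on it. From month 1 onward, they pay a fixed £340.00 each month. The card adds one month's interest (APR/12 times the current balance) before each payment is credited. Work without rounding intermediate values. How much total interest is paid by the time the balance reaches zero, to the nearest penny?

Promo months 1–12 at r₀ = 0%/12 = 0; months 13+ at r₁ = 22.8%/12 = 0.019.
After month 12 (no interest yet): B = £6,634.35 − 12·£340.00 = £2,554.35.
Then at r₁ with £340.00/mo: n₂ = −ln(1 − r₁·B/P)/ln(1+r₁) ≈ 8.18 → 9 more payments.
Total paid = 20·£340.00 + £62.68 = £6,862.68; interest = £6,862.68 − £6,634.35 = £228.33.

£228.33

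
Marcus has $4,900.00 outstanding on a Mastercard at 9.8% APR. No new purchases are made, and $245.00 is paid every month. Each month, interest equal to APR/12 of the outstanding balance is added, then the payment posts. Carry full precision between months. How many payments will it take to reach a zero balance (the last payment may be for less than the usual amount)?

22 payments

Monthly rate r = 9.8%/12 = 0.816667% = 0.00816667.
Recurrence: B ← B·(1+r) − $245.00.
Month 1: interest $40.02; balance after payment $4,695.02.
Month 2: interest $38.34; balance after payment $4,488.36.
Closed form: n = −ln(1 − rB₀/P)/ln(1+r) = −ln(0.83667)/ln(1.00817) ≈ 21.925, so the balance reaches zero during payment 22.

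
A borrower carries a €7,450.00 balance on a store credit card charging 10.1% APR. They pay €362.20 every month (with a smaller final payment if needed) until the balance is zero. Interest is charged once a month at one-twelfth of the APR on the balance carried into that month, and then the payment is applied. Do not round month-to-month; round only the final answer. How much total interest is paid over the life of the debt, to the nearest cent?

Monthly rate r = 10.1%/12 = 0.841667% = 0.00841667.
Payoff takes n = ⌈−ln(1 − rB₀/P)/ln(1+r)⌉ = ⌈22.681⌉ = 23 payments; the last is €246.84.
Total paid = 22·€362.20 + €246.84 = €8,215.24.
Total interest = total paid − principal = €8,215.24 − €7,450.00 = €765.24.

€765.24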